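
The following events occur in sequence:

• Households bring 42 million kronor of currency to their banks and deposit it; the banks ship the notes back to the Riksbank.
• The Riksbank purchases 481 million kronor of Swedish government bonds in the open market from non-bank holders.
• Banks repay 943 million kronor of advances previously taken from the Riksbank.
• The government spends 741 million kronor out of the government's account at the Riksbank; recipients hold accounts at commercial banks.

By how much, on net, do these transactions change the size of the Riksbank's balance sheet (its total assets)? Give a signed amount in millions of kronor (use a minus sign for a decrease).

Currency deposit 42 million kronor: only the composition of liabilities changes → 0.
Asset purchase (from non-banks) 481 million kronor: a Riksbank asset is acquired → +481M.
Discount-window repayment 943 million kronor: a Riksbank asset is shed → −943M.
Government spending 741 million kronor: only the composition of liabilities changes → 0.
Net: 0 + 481 − 943 + 0 = -462 million.

-462 million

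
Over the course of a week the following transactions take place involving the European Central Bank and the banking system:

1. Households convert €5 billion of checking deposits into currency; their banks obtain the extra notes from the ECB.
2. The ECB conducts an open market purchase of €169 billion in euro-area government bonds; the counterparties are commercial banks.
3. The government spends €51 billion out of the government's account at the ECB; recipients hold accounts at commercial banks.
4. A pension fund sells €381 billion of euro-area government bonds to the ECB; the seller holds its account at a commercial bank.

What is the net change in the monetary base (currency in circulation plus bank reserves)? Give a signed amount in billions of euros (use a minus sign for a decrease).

+€601 billion

Currency withdrawal €5 billion: just a shift between currency and reserves — both are base money → 0.
OMO purchase (from banks) €169 billion: ECB balance sheet expands → +€169B.
Government spending €51 billion: a non-base liability converts back to reserves → +€51B.
Asset purchase (from non-banks) €381 billion: ECB balance sheet expands → +€381B.
Net: 0 + 169 + 51 + 381 = +€601 billion.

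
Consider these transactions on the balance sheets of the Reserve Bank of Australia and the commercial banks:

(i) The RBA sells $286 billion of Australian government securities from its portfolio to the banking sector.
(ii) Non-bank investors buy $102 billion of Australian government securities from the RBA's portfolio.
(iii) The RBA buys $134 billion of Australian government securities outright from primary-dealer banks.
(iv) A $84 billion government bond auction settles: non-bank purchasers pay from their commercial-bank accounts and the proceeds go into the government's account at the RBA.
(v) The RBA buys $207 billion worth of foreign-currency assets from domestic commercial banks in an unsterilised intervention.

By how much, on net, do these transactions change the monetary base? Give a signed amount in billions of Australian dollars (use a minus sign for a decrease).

-$131 billion

OMO sale (to banks) $286 billion: RBA balance sheet contracts → −$286B.
Asset sale (to non-banks) $102 billion: RBA balance sheet contracts → −$102B.
OMO purchase (from banks) $134 billion: RBA balance sheet expands → +$134B.
Government account inflow $84 billion: reserves shift to a non-base liability → −$84B.
FX purchase $207 billion: RBA balance sheet expands → +$207B.
Net: −286 − 102 + 134 − 84 + 207 = -$131 billion.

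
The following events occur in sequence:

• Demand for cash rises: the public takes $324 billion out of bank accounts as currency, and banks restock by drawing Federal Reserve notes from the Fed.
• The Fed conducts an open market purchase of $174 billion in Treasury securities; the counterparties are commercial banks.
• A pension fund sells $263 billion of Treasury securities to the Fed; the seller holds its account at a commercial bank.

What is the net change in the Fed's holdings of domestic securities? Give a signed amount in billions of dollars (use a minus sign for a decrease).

+$437 billion

Currency withdrawal $324 billion: the Fed's securities portfolio is untouched → 0.
OMO purchase (from banks) $174 billion: securities added to the Fed's portfolio → +$174B.
Asset purchase (from non-banks) $263 billion: securities added to the Fed's portfolio → +$263B.
Net: 0 + 174 + 263 = +$437 billion.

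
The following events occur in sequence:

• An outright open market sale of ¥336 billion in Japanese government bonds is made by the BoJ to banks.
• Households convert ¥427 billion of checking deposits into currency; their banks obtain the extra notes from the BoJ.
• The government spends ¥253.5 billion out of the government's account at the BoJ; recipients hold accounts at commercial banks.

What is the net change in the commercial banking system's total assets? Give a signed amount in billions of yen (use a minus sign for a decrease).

BoJ balance sheet:
  Assets:      Securities −¥336B
  Liabilities: Bank reserves −¥509.5B, Currency in circulation +¥427B, Government deposits −¥253.5B
Commercial banking system:
  Assets:      Reserves at CB −¥509.5B, Securities +¥336B
  Liabilities: Checkable deposits −¥173.5B
Change in total bank assets = -¥173.5 billion.

-¥173.5 billion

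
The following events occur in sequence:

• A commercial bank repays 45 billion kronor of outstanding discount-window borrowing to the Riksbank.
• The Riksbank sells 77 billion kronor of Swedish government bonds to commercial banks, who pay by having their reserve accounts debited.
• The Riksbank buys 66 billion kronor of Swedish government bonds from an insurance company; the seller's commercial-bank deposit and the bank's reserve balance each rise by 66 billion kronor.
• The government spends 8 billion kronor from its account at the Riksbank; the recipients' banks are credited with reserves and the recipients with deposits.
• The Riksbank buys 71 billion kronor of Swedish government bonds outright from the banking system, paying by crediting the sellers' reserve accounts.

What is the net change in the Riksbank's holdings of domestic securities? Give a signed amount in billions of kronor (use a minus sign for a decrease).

Riksbank balance sheet:
  Assets:      Securities +60B, Loans to banks −45B
  Liabilities: Bank reserves +23B, Government deposits −8B
So the change in the Riksbank's holdings of domestic securities is +60 billion.

+60 billion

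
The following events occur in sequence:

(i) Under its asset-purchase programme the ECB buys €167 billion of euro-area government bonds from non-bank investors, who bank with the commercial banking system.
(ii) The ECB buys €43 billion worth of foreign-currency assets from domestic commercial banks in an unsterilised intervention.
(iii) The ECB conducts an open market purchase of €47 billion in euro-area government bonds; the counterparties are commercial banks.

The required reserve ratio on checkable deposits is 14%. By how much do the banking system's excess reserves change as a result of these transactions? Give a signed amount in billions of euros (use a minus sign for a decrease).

+€233.62 billion

Asset purchase (from non-banks) €167 billion: reserves +€167B, deposits +€167B.
FX purchase €43 billion: reserves +€43B, deposits 0.
OMO purchase (from banks) €47 billion: reserves +€47B, deposits 0.
Totals: Δreserves = +€257B, Δdeposits = +€167B.
Δrequired reserves = 14% × +€167B = +€23.38B.
Δexcess reserves = Δreserves − Δrequired = +€257B − (+€23.38B) = +€233.62 billion.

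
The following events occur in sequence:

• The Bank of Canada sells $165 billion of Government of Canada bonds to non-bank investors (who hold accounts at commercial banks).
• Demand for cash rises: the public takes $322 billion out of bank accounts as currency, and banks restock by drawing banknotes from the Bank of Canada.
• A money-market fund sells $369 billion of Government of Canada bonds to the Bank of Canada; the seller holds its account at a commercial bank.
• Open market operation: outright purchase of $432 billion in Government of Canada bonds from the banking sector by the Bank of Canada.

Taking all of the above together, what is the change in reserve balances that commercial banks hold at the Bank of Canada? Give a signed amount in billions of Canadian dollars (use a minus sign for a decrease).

Asset sale (to non-banks) $165 billion: the non-bank buyers' banks settle from reserves → −$165B.
Currency withdrawal $322 billion: banks swap reserves for currency → −$322B.
Asset purchase (from non-banks) $369 billion: the Bank of Canada pays by crediting reserve accounts → +$369B.
OMO purchase (from banks) $432 billion: the Bank of Canada pays by crediting reserve accounts → +$432B.
Net: −165 − 322 + 369 + 432 = +$314 billion.

+$314 billion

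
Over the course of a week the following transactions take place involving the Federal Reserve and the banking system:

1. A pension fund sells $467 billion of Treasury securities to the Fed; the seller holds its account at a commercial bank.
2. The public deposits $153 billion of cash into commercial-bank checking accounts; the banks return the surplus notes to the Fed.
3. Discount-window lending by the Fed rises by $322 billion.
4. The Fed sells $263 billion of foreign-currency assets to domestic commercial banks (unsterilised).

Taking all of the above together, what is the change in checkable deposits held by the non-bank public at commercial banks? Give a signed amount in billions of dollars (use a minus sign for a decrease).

Fed balance sheet:
  Assets:      Securities +$467B, Loans to banks +$322B, Foreign assets −$263B
  Liabilities: Bank reserves +$679B, Currency in circulation −$153B
Commercial banking system:
  Assets:      Reserves at CB +$679B, Foreign assets +$263B
  Liabilities: Checkable deposits +$620B, Borrowings from CB +$322B
So the change in checkable deposits held by the non-bank public at commercial banks is +$620 billion.

+$620 billion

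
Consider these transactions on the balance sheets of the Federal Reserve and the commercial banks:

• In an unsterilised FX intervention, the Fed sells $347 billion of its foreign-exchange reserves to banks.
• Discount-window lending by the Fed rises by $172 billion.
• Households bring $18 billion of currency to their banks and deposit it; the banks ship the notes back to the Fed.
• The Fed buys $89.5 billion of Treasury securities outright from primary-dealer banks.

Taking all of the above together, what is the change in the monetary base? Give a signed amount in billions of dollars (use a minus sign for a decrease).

-$85.5 billion

FX sale $347 billion: Fed balance sheet contracts → −$347B.
Discount-window loan $172 billion: Fed balance sheet expands → +$172B.
Currency deposit $18 billion: just a shift between currency and reserves — both are base money → 0.
OMO purchase (from banks) $89.5 billion: Fed balance sheet expands → +$89.5B.
Net: −347 + 172 + 0 + 89.5 = -$85.5 billion.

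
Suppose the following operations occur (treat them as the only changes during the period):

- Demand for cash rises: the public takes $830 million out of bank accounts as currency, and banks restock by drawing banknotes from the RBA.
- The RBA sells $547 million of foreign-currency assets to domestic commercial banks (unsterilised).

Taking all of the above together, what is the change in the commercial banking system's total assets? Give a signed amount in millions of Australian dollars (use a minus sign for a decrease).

RBA balance sheet:
  Assets:      Foreign assets −$547M
  Liabilities: Bank reserves −$1377M, Currency in circulation +$830M
Commercial banking system:
  Assets:      Reserves at CB −$1377M, Foreign assets +$547M
  Liabilities: Checkable deposits −$830M
Change in total bank assets = -$830 million.

-$830 million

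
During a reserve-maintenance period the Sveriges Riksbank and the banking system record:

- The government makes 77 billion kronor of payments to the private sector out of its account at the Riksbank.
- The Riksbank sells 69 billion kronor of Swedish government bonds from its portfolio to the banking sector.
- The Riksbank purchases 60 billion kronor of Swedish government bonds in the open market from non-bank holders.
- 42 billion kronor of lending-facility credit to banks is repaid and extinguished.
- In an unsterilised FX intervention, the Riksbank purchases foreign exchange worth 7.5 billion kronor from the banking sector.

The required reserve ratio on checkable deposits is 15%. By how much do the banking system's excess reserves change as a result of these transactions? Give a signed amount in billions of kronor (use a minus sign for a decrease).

+12.95 billion

Government spending 77 billion kronor: reserves +77B, deposits +77B.
OMO sale (to banks) 69 billion kronor: reserves −69B, deposits 0.
Asset purchase (from non-banks) 60 billion kronor: reserves +60B, deposits +60B.
Discount-window repayment 42 billion kronor: reserves −42B, deposits 0.
FX purchase 7.5 billion kronor: reserves +7.5B, deposits 0.
Totals: Δreserves = +33.5B, Δdeposits = +137B.
Δrequired reserves = 15% × +137B = +20.55B.
Δexcess reserves = Δreserves − Δrequired = +33.5B − (+20.55B) = +12.95 billion.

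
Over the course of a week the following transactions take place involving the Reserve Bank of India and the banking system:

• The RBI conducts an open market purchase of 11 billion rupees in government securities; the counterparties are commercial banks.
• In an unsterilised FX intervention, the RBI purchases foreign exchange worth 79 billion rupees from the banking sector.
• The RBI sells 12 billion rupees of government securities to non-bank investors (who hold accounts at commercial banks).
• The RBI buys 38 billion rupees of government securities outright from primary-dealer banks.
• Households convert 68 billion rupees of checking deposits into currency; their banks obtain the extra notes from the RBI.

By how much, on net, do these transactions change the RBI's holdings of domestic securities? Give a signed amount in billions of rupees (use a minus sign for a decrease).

RBI balance sheet:
  Assets:      Securities +37B, Foreign assets +79B
  Liabilities: Bank reserves +48B, Currency in circulation +68B
Commercial banking system:
  Assets:      Reserves at CB +48B, Securities −49B, Foreign assets −79B
  Liabilities: Checkable deposits −80B
So the change in the RBI's holdings of domestic securities is +37 billion.

+37 billion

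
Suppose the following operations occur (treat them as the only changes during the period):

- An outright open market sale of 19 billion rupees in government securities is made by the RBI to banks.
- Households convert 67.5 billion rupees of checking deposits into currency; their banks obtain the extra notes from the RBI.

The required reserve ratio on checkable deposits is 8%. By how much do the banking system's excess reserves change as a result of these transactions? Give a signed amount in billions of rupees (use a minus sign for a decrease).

OMO sale (to banks) 19 billion rupees: reserves −19B, deposits 0.
Currency withdrawal 67.5 billion rupees: reserves −67.5B, deposits −67.5B.
Totals: Δreserves = −86.5B, Δdeposits = −67.5B.
Δrequired reserves = 8% × −67.5B = −5.4B.
Δexcess reserves = Δreserves − Δrequired = −86.5B − (−5.4B) = -81.1 billion.

-81.1 billion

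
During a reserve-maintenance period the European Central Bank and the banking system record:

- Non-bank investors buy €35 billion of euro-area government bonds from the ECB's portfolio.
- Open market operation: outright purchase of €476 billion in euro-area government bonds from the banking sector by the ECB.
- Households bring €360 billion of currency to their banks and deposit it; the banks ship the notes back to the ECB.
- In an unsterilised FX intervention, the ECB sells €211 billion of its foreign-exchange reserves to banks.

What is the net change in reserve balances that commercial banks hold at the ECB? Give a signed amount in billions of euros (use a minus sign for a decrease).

Asset sale (to non-banks) €35 billion: the non-bank buyers' banks settle from reserves → −€35B.
OMO purchase (from banks) €476 billion: the ECB pays by crediting reserve accounts → +€476B.
Currency deposit €360 billion: returned notes are swapped for reserve credit → +€360B.
FX sale €211 billion: the buying banks pay out of their reserve balances → −€211B.
Net: −35 + 476 + 360 − 211 = +€590 billion.

+€590 billion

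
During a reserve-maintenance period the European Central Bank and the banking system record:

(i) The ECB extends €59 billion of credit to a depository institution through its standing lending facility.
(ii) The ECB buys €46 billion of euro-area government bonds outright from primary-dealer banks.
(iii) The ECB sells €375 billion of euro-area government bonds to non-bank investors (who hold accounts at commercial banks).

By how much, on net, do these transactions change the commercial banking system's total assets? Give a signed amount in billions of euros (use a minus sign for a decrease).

-€316 billion

Discount-window loan €59 billion: bank balance sheets expand → +€59B.
OMO purchase (from banks) €46 billion: just an asset swap on bank balance sheets → 0.
Asset sale (to non-banks) €375 billion: bank balance sheets shrink → −€375B.
Net: 59 + 0 − 375 = -€316 billion.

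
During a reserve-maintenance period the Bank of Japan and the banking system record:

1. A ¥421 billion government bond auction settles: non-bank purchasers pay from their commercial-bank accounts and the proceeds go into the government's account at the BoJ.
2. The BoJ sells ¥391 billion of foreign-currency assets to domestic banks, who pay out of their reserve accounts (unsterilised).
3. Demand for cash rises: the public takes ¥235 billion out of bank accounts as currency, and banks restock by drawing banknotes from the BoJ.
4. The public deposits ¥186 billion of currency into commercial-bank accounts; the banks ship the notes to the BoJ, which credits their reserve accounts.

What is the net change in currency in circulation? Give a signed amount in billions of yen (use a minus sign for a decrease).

+¥49 billion

Government account inflow ¥421 billion: no currency enters or leaves circulation → 0.
FX sale ¥391 billion: no currency enters or leaves circulation → 0.
Currency withdrawal ¥235 billion: notes leave the central bank → +¥235B.
Currency deposit ¥186 billion: notes return to the central bank → −¥186B.
Net: 0 + 0 + 235 − 186 = +¥49 billion.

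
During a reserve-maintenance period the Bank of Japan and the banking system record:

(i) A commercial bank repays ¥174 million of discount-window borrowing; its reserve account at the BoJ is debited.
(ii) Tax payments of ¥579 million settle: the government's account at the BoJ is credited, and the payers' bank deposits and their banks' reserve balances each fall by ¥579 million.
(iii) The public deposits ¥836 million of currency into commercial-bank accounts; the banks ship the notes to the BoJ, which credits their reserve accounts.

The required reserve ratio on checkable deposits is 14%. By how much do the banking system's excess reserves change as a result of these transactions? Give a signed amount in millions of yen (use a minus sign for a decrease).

+¥47.02 million

Discount-window repayment ¥174 million: reserves −¥174M, deposits 0.
Government account inflow ¥579 million: reserves −¥579M, deposits −¥579M.
Currency deposit ¥836 million: reserves +¥836M, deposits +¥836M.
Totals: Δreserves = +¥83M, Δdeposits = +¥257M.
Δrequired reserves = 14% × +¥257M = +¥35.98M.
Δexcess reserves = Δreserves − Δrequired = +¥83M − (+¥35.98M) = +¥47.02 million.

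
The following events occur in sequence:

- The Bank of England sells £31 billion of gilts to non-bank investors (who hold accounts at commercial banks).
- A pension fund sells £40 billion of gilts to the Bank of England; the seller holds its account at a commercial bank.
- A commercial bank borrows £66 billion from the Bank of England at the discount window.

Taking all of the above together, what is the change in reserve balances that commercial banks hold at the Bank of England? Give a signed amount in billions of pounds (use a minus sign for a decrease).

+£75 billion

Bank of England balance sheet:
  Assets:      Securities +£9B, Loans to banks +£66B
  Liabilities: Bank reserves +£75B
So the change in reserve balances that commercial banks hold at the Bank of England is +£75 billion.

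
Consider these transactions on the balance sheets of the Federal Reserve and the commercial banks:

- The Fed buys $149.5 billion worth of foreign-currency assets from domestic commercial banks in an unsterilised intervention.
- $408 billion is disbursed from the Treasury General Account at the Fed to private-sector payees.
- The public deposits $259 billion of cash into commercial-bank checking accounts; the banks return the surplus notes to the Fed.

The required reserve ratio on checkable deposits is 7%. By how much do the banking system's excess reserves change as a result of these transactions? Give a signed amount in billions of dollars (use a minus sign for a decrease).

FX purchase $149.5 billion: reserves +$149.5B, deposits 0.
Government spending $408 billion: reserves +$408B, deposits +$408B.
Currency deposit $259 billion: reserves +$259B, deposits +$259B.
Totals: Δreserves = +$816.5B, Δdeposits = +$667B.
Δrequired reserves = 7% × +$667B = +$46.69B.
Δexcess reserves = Δreserves − Δrequired = +$816.5B − (+$46.69B) = +$769.81 billion.

+$769.81 billion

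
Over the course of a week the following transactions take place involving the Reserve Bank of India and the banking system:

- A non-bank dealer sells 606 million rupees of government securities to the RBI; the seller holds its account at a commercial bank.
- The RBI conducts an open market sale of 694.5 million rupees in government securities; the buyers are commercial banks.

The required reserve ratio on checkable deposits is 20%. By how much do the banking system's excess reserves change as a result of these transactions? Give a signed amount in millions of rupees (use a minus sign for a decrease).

-209.7 million

Asset purchase (from non-banks) 606 million rupees: reserves +606M, deposits +606M.
OMO sale (to banks) 694.5 million rupees: reserves −694.5M, deposits 0.
Totals: Δreserves = −88.5M, Δdeposits = +606M.
Δrequired reserves = 20% × +606M = +121.2M.
Δexcess reserves = Δreserves − Δrequired = −88.5M − (+121.2M) = -209.7 million.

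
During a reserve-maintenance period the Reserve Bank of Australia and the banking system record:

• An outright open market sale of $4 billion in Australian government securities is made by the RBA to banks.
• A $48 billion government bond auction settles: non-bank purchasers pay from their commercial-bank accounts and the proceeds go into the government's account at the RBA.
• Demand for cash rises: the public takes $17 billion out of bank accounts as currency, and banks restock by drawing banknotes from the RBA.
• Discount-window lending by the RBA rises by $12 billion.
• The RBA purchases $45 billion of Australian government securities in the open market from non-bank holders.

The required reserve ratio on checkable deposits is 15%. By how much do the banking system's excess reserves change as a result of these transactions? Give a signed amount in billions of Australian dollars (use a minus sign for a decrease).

-$9 billion

OMO sale (to banks) $4 billion: reserves −$4B, deposits 0.
Government account inflow $48 billion: reserves −$48B, deposits −$48B.
Currency withdrawal $17 billion: reserves −$17B, deposits −$17B.
Discount-window loan $12 billion: reserves +$12B, deposits 0.
Asset purchase (from non-banks) $45 billion: reserves +$45B, deposits +$45B.
Totals: Δreserves = −$12B, Δdeposits = −$20B.
Δrequired reserves = 15% × −$20B = −$3B.
Δexcess reserves = Δreserves − Δrequired = −$12B − (−$3B) = -$9 billion.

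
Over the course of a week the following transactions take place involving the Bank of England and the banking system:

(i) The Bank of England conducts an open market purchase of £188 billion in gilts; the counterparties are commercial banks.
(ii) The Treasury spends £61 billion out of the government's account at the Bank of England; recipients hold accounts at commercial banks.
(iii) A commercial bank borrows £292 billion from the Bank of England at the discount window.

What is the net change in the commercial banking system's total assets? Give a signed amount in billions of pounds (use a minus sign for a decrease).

+£353 billion

Bank of England balance sheet:
  Assets:      Securities +£188B, Loans to banks +£292B
  Liabilities: Bank reserves +£541B, Government deposits −£61B
Commercial banking system:
  Assets:      Reserves at CB +£541B, Securities −£188B
  Liabilities: Checkable deposits +£61B, Borrowings from CB +£292B
Change in total bank assets = +£353 billion.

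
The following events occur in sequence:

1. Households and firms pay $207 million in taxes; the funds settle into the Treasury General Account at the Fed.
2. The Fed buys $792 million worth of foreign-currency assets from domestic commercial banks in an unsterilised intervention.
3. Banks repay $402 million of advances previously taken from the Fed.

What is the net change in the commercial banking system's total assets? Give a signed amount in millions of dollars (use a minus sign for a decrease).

-$609 million

Government account inflow $207 million: bank balance sheets shrink → −$207M.
FX purchase $792 million: just an asset swap on bank balance sheets → 0.
Discount-window repayment $402 million: bank balance sheets shrink → −$402M.
Net: −207 + 0 − 402 = -$609 million.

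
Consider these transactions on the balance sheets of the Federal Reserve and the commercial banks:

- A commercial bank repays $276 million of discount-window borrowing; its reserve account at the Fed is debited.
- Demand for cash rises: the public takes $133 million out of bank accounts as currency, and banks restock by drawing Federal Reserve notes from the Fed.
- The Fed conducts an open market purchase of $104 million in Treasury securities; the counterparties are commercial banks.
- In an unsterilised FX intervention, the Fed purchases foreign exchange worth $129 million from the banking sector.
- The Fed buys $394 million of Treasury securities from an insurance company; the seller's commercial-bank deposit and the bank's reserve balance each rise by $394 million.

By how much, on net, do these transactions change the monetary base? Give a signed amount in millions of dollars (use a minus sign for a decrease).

Discount-window repayment $276 million: Fed balance sheet contracts → −$276M.
Currency withdrawal $133 million: just a shift between currency and reserves — both are base money → 0.
OMO purchase (from banks) $104 million: Fed balance sheet expands → +$104M.
FX purchase $129 million: Fed balance sheet expands → +$129M.
Asset purchase (from non-banks) $394 million: Fed balance sheet expands → +$394M.
Net: −276 + 0 + 104 + 129 + 394 = +$351 million.

+$351 million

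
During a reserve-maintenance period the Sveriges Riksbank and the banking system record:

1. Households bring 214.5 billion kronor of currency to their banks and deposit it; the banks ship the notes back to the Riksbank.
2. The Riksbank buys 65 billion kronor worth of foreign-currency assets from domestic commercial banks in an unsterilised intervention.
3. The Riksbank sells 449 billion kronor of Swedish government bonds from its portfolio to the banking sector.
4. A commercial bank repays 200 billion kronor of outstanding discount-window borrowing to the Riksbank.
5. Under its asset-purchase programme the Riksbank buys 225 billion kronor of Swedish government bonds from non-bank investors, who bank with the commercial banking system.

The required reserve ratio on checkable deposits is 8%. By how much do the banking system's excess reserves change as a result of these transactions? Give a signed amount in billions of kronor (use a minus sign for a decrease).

-179.66 billion

Currency deposit 214.5 billion kronor: reserves +214.5B, deposits +214.5B.
FX purchase 65 billion kronor: reserves +65B, deposits 0.
OMO sale (to banks) 449 billion kronor: reserves −449B, deposits 0.
Discount-window repayment 200 billion kronor: reserves −200B, deposits 0.
Asset purchase (from non-banks) 225 billion kronor: reserves +225B, deposits +225B.
Totals: Δreserves = −144.5B, Δdeposits = +439.5B.
Δrequired reserves = 8% × +439.5B = +35.16B.
Δexcess reserves = Δreserves − Δrequired = −144.5B − (+35.16B) = -179.66 billion.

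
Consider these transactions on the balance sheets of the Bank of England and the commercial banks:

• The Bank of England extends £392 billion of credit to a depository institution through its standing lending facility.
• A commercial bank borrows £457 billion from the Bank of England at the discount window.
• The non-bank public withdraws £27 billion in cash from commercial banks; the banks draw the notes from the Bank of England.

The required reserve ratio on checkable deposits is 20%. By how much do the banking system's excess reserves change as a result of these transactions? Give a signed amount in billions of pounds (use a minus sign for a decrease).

Discount-window loan £392 billion: reserves +£392B, deposits 0.
Discount-window loan £457 billion: reserves +£457B, deposits 0.
Currency withdrawal £27 billion: reserves −£27B, deposits −£27B.
Totals: Δreserves = +£822B, Δdeposits = −£27B.
Δrequired reserves = 20% × −£27B = −£5.4B.
Δexcess reserves = Δreserves − Δrequired = +£822B − (−£5.4B) = +£827.4 billion.

+£827.4 billion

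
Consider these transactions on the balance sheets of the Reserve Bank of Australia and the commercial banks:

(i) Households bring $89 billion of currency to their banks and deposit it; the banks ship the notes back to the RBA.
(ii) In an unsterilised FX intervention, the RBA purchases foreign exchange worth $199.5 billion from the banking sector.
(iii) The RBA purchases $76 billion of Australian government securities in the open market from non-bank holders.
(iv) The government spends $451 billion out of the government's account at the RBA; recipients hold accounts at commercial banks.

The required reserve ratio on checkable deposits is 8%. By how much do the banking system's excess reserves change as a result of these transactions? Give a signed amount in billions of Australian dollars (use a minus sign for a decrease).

Currency deposit $89 billion: reserves +$89B, deposits +$89B.
FX purchase $199.5 billion: reserves +$199.5B, deposits 0.
Asset purchase (from non-banks) $76 billion: reserves +$76B, deposits +$76B.
Government spending $451 billion: reserves +$451B, deposits +$451B.
Totals: Δreserves = +$815.5B, Δdeposits = +$616B.
Δrequired reserves = 8% × +$616B = +$49.28B.
Δexcess reserves = Δreserves − Δrequired = +$815.5B − (+$49.28B) = +$766.22 billion.

+$766.22 billion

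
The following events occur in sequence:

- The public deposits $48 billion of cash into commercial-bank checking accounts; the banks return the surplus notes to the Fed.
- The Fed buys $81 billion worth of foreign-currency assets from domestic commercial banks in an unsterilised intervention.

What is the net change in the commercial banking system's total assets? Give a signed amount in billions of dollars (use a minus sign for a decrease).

+$48 billion

Currency deposit $48 billion: bank balance sheets expand → +$48B.
FX purchase $81 billion: just an asset swap on bank balance sheets → 0.
Net: 48 + 0 = +$48 billion.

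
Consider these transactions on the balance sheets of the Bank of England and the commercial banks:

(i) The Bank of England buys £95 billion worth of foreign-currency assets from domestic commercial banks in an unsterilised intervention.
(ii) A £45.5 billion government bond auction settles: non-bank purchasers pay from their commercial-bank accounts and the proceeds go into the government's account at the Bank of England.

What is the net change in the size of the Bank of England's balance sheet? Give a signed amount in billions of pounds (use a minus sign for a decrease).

+£95 billion

FX purchase £95 billion: a Bank of England asset is acquired → +£95B.
Government account inflow £45.5 billion: only the composition of liabilities changes → 0.
Net: 95 + 0 = +£95 billion.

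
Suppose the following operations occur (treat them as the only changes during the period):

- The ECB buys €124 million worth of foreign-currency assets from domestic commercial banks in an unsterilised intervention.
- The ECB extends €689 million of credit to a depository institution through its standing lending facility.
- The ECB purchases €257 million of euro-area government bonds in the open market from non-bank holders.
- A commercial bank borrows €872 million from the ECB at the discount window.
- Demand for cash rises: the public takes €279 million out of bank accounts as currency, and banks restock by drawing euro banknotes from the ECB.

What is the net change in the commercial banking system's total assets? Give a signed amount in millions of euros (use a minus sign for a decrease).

+€1539 million

ECB balance sheet:
  Assets:      Securities +€257M, Loans to banks +€1561M, Foreign assets +€124M
  Liabilities: Bank reserves +€1663M, Currency in circulation +€279M
Commercial banking system:
  Assets:      Reserves at CB +€1663M, Foreign assets −€124M
  Liabilities: Checkable deposits −€22M, Borrowings from CB +€1561M
Change in total bank assets = +€1539 million.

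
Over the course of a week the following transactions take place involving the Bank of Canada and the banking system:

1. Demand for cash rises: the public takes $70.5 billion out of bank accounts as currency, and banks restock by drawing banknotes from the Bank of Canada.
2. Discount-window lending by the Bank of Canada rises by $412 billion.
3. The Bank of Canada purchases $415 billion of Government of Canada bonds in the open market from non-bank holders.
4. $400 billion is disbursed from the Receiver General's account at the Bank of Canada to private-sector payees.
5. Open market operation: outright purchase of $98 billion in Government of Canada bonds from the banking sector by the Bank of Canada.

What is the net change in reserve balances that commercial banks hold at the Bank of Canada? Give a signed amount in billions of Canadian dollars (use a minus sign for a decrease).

+$1254.5 billion

Currency withdrawal $70.5 billion: banks swap reserves for currency → −$70.5B.
Discount-window loan $412 billion: the loan is credited to the bank's reserve account → +$412B.
Asset purchase (from non-banks) $415 billion: the Bank of Canada pays by crediting reserve accounts → +$415B.
Government spending $400 billion: government payments flow into bank reserve accounts → +$400B.
OMO purchase (from banks) $98 billion: the Bank of Canada pays by crediting reserve accounts → +$98B.
Net: −70.5 + 412 + 415 + 400 + 98 = +$1254.5 billion.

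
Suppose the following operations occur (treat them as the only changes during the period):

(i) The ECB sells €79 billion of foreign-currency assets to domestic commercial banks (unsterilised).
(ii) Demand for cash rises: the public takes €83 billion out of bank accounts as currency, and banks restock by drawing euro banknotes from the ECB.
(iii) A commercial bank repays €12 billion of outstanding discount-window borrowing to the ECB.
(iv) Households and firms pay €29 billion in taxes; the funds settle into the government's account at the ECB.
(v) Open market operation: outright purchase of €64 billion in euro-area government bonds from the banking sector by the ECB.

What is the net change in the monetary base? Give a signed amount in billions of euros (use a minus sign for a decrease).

FX sale €79 billion: ECB balance sheet contracts → −€79B.
Currency withdrawal €83 billion: just a shift between currency and reserves — both are base money → 0.
Discount-window repayment €12 billion: ECB balance sheet contracts → −€12B.
Government account inflow €29 billion: reserves shift to a non-base liability → −€29B.
OMO purchase (from banks) €64 billion: ECB balance sheet expands → +€64B.
Net: −79 + 0 − 12 − 29 + 64 = -€56 billion.

-€56 billion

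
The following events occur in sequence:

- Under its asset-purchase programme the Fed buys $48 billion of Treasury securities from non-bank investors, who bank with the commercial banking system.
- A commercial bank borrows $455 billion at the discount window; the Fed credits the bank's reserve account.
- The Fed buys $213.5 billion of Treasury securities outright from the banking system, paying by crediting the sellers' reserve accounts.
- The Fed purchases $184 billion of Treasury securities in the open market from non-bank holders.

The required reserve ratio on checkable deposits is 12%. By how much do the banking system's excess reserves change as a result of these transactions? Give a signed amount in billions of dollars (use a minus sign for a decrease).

+$872.66 billion

Asset purchase (from non-banks) $48 billion: reserves +$48B, deposits +$48B.
Discount-window loan $455 billion: reserves +$455B, deposits 0.
OMO purchase (from banks) $213.5 billion: reserves +$213.5B, deposits 0.
Asset purchase (from non-banks) $184 billion: reserves +$184B, deposits +$184B.
Totals: Δreserves = +$900.5B, Δdeposits = +$232B.
Δrequired reserves = 12% × +$232B = +$27.84B.
Δexcess reserves = Δreserves − Δrequired = +$900.5B − (+$27.84B) = +$872.66 billion.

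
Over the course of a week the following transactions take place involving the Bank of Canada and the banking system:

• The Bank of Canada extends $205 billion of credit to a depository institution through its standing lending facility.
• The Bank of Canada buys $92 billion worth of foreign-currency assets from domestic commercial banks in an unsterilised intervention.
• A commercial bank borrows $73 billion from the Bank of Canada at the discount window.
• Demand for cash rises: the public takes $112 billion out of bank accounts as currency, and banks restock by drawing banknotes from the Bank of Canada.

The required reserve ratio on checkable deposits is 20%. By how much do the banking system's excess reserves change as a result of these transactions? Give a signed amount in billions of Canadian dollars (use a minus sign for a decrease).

Discount-window loan $205 billion: reserves +$205B, deposits 0.
FX purchase $92 billion: reserves +$92B, deposits 0.
Discount-window loan $73 billion: reserves +$73B, deposits 0.
Currency withdrawal $112 billion: reserves −$112B, deposits −$112B.
Totals: Δreserves = +$258B, Δdeposits = −$112B.
Δrequired reserves = 20% × −$112B = −$22.4B.
Δexcess reserves = Δreserves − Δrequired = +$258B − (−$22.4B) = +$280.4 billion.

+$280.4 billion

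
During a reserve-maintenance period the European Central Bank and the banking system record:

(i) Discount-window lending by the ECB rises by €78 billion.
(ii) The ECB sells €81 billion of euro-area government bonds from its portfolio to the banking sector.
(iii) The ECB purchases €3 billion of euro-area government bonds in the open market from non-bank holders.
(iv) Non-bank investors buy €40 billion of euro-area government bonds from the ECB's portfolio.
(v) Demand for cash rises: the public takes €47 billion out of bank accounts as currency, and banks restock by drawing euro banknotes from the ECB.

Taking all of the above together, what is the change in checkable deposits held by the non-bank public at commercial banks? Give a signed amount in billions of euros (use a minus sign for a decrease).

ECB balance sheet:
  Assets:      Securities −€118B, Loans to banks +€78B
  Liabilities: Bank reserves −€87B, Currency in circulation +€47B
Commercial banking system:
  Assets:      Reserves at CB −€87B, Securities +€81B
  Liabilities: Checkable deposits −€84B, Borrowings from CB +€78B
So the change in checkable deposits held by the non-bank public at commercial banks is -€84 billion.

-€84 billion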